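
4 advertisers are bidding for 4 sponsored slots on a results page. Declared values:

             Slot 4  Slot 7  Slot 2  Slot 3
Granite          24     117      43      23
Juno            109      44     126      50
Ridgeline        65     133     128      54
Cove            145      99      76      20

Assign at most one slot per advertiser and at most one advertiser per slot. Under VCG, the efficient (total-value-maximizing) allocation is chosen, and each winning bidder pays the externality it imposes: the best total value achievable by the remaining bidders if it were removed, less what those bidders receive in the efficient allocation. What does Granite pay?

Efficient allocation: Granite→Slot 7 ($117), Juno→Slot 2 ($126), Ridgeline→Slot 3 ($54), Cove→Slot 4 ($145); total welfare W = $442.
Granite receives Slot 7 at value $117, so the others get W − 117 = $325.
Without Granite: best allocation of the remaining 3 bidders over all 4 slots is Juno→Slot 2 ($126), Ridgeline→Slot 7 ($133), Cove→Slot 4 ($145), total $404.
VCG payment = (others' best without Granite) − (others' welfare with Granite) = 404 − 325 = $79.

Granite pays $79.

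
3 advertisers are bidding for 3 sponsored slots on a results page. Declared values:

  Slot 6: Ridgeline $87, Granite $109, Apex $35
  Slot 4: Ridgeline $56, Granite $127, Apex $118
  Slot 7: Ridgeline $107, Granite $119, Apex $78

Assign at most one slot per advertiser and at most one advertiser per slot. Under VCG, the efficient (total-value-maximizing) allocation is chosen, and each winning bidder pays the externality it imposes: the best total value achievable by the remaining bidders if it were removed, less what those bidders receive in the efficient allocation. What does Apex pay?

Apex pays $18.

Efficient allocation: Ridgeline→Slot 7 ($107), Granite→Slot 6 ($109), Apex→Slot 4 ($118); total welfare W = $334.
Apex receives Slot 4 at value $118, so the others get W − 118 = $216.
Without Apex: best allocation of the remaining 2 bidders over all 3 slots is Ridgeline→Slot 7 ($107), Granite→Slot 4 ($127), total $234.
VCG payment = (others' best without Apex) − (others' welfare with Apex) = 234 − 216 = $18.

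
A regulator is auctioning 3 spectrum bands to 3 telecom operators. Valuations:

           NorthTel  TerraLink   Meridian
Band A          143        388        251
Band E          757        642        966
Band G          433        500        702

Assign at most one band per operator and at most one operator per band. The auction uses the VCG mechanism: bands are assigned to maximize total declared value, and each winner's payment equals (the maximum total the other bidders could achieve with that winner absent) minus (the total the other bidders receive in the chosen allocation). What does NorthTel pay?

NorthTel pays $376M.

Efficient allocation: NorthTel→Band E ($757M), TerraLink→Band A ($388M), Meridian→Band G ($702M); total welfare W = $1847M.
NorthTel receives Band E at value $757M, so the others get W − 757 = $1090M.
Without NorthTel: best allocation of the remaining 2 bidders over all 3 bands is TerraLink→Band G ($500M), Meridian→Band E ($966M), total $1466M.
VCG payment = (others' best without NorthTel) − (others' welfare with NorthTel) = 1466 − 1090 = $376M.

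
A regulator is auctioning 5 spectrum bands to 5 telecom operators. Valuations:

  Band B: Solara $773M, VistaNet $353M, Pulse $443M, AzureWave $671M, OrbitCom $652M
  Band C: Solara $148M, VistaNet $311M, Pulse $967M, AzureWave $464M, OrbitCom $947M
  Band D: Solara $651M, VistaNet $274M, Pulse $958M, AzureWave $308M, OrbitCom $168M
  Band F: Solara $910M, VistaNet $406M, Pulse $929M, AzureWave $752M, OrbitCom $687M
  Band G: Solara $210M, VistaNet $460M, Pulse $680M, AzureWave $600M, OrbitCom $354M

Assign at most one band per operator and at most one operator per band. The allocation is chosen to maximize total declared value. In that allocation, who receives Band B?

This is the linear assignment problem.
Optimal: Solara→Band F ($910M), VistaNet→Band G ($460M), Pulse→Band D ($958M), AzureWave→Band B ($671M), OrbitCom→Band C ($947M) — total 910+460+958+671+947 = $3946M.
Max-entry greedy (repeatedly take the single best remaining cell) gives $3176M, worse by 770.
Next-best assignment: Solara→Band B, VistaNet→Band G, Pulse→Band D, AzureWave→Band F, OrbitCom→Band C = $3890M.
AzureWave's own top band is Band F ($752M), but forcing AzureWave→Band F and reassigning the rest optimally gives only $3890M — worse by 56.

AzureWave receives Band B.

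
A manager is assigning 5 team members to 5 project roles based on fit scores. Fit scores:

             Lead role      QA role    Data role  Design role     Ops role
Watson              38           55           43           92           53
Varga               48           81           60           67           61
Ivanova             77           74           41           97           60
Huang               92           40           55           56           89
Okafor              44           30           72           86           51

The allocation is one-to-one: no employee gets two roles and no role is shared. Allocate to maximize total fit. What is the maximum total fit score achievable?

Optimal: Watson→Design role (92 pts), Varga→QA role (81 pts), Ivanova→Lead role (77 pts), Huang→Ops role (89 pts), Okafor→Data role (72 pts) — total 92+81+77+89+72 = 411 pts.
Column-greedy (each role in turn goes to its best remaining employee) gives 395 pts, worse by 16.
Checked against all permutations: 411 pts is optimal.

Maximum total: 411 pts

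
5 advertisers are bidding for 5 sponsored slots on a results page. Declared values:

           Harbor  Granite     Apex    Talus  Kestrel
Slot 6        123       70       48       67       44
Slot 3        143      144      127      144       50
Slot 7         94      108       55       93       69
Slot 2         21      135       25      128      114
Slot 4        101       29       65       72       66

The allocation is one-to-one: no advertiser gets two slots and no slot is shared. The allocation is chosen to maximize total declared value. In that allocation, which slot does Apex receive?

Optimal: Harbor→Slot 6 ($123), Granite→Slot 7 ($108), Apex→Slot 4 ($65), Talus→Slot 3 ($144), Kestrel→Slot 2 ($114) — total 123+108+65+144+114 = $554.
Row-greedy (each advertiser in turn takes its best remaining slot) gives $480, worse by 74.
Next-best assignment: Harbor→Slot 6, Granite→Slot 7, Apex→Slot 3, Talus→Slot 2, Kestrel→Slot 4 = $552.
Swapping Kestrel↔Harbor (Kestrel→Slot 6 $44, Harbor→Slot 2 $21) loses 172.
Every other assignment is strictly worse.
Apex's own top slot is Slot 3 ($127), but forcing Apex→Slot 3 and reassigning the rest optimally gives only $552 — worse by 2.

Apex receives Slot 4.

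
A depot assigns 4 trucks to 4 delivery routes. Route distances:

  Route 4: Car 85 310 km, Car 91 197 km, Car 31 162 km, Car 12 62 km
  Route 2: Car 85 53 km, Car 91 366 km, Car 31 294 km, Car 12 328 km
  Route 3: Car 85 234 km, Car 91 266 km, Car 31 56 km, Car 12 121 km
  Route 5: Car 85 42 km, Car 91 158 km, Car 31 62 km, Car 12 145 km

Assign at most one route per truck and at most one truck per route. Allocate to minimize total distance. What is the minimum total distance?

Optimal: Car 85→Route 2 (53 km), Car 91→Route 5 (158 km), Car 31→Route 3 (56 km), Car 12→Route 4 (62 km) — total 53+158+56+62 = 329 km.
No other one-to-one assignment undercuts 329 km.

Minimum total: 329 km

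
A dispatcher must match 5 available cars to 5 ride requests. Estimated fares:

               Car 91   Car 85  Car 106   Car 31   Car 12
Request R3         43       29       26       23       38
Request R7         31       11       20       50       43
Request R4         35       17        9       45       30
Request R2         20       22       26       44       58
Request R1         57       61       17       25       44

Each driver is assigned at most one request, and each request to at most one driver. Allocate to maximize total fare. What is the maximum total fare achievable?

This is a one-to-one assignment (maximum-weight bipartite matching).
Optimal: Car 91→Request R4 ($35), Car 85→Request R1 ($61), Car 106→Request R3 ($26), Car 31→Request R7 ($50), Car 12→Request R2 ($58) — total 35+61+26+50+58 = $230.
Row-greedy (each driver in turn takes its best remaining request) gives $192, worse by 38.

Max total: $230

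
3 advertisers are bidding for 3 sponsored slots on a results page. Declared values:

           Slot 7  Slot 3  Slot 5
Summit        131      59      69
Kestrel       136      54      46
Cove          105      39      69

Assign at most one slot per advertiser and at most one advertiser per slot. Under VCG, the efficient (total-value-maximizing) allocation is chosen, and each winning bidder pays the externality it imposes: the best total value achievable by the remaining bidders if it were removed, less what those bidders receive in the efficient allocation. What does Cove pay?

Cove pays $10.

Efficient allocation: Summit→Slot 3 ($59), Kestrel→Slot 7 ($136), Cove→Slot 5 ($69); total welfare W = $264.
Cove receives Slot 5 at value $69, so the others get W − 69 = $195.
Without Cove: best allocation of the remaining 2 bidders over all 3 slots is Summit→Slot 5 ($69), Kestrel→Slot 7 ($136), total $205.
VCG payment = (others' best without Cove) − (others' welfare with Cove) = 205 − 195 = $10.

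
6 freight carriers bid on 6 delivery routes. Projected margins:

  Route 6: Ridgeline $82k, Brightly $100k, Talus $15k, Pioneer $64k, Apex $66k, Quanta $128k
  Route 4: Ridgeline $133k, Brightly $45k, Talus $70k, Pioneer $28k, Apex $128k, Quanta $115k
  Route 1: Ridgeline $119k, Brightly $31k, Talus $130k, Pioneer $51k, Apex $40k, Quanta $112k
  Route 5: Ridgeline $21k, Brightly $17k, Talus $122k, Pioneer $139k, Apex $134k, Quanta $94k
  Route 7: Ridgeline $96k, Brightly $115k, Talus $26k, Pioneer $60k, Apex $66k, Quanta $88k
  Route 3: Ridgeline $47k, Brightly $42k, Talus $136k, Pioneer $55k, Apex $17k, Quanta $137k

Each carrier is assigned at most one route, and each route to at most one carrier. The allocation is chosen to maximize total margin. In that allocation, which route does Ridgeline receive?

Ridgeline receives Route 1.

Optimal: Ridgeline→Route 1 ($119k), Brightly→Route 7 ($115k), Talus→Route 3 ($136k), Pioneer→Route 5 ($139k), Apex→Route 4 ($128k), Quanta→Route 6 ($128k) — total 119+115+136+139+128+128 = $765k.
Column-greedy (each route in turn goes to its best remaining carrier) gives $662k, worse by 103.
Checked against all permutations: $765k is optimal.
Ridgeline's own top route is Route 4 ($133k), but forcing Ridgeline→Route 4 and reassigning the rest optimally gives only $720k — worse by 45.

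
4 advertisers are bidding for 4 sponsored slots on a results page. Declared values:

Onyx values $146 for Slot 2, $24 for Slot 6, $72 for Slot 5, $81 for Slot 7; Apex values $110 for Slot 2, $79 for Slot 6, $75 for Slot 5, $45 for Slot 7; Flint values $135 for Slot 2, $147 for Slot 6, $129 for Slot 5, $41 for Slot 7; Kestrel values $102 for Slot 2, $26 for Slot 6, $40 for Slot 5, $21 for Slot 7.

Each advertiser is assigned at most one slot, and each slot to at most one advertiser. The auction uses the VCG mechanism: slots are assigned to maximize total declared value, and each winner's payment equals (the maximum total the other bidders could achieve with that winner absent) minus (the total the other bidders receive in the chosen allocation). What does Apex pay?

Efficient allocation: Onyx→Slot 7 ($81), Apex→Slot 5 ($75), Flint→Slot 6 ($147), Kestrel→Slot 2 ($102); total welfare W = $405.
Apex receives Slot 5 at value $75, so the others get W − 75 = $330.
Without Apex: best allocation of the remaining 3 bidders over all 4 slots is Onyx→Slot 2 ($146), Flint→Slot 6 ($147), Kestrel→Slot 5 ($40), total $333.
VCG payment = (others' best without Apex) − (others' welfare with Apex) = 333 − 330 = $3.

Apex pays $3.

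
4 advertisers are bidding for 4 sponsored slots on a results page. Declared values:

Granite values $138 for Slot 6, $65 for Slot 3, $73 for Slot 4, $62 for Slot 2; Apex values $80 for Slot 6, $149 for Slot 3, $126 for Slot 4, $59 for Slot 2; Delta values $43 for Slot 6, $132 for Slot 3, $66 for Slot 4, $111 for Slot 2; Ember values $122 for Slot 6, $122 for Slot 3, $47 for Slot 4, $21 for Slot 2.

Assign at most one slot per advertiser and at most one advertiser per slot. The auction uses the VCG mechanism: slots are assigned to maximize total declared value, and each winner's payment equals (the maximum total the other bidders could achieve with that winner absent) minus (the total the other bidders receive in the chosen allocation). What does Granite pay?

Granite pays $23.

Efficient allocation: Granite→Slot 6 ($138), Apex→Slot 4 ($126), Delta→Slot 2 ($111), Ember→Slot 3 ($122); total welfare W = $497.
Granite receives Slot 6 at value $138, so the others get W − 138 = $359.
Without Granite: best allocation of the remaining 3 bidders over all 4 slots is Apex→Slot 3 ($149), Delta→Slot 2 ($111), Ember→Slot 6 ($122), total $382.
VCG payment = (others' best without Granite) − (others' welfare with Granite) = 382 − 359 = $23.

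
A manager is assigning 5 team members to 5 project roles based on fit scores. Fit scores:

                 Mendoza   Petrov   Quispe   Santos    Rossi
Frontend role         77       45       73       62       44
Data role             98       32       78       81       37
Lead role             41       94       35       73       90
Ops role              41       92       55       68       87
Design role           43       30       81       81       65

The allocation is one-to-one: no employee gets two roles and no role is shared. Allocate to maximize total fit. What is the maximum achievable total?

Maximum total: 434 pts

This is the linear assignment problem.
Optimal: Mendoza→Data role (98 pts), Petrov→Ops role (92 pts), Quispe→Frontend role (73 pts), Santos→Design role (81 pts), Rossi→Lead role (90 pts) — total 98+92+73+81+90 = 434 pts.
Max-entry greedy (repeatedly take the single best remaining cell) gives 422 pts, worse by 12.
Swapping Rossi↔Mendoza (Rossi→Data role 37 pts, Mendoza→Lead role 41 pts) loses 110.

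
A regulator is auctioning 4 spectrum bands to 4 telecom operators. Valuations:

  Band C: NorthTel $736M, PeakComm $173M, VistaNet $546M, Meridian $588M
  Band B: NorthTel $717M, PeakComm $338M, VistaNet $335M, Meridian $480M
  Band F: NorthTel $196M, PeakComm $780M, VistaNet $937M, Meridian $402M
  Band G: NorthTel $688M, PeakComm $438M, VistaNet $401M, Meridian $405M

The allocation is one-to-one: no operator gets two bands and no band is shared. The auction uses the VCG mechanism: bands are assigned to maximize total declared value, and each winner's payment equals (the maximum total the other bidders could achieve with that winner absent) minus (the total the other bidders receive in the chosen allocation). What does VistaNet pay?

Efficient allocation: NorthTel→Band B ($717M), PeakComm→Band G ($438M), VistaNet→Band F ($937M), Meridian→Band C ($588M); total welfare W = $2680M.
VistaNet receives Band F at value $937M, so the others get W − 937 = $1743M.
Without VistaNet: best allocation of the remaining 3 bidders over all 4 bands is NorthTel→Band B ($717M), PeakComm→Band F ($780M), Meridian→Band C ($588M), total $2085M.
VCG payment = (others' best without VistaNet) − (others' welfare with VistaNet) = 2085 − 1743 = $342M.

VistaNet pays $342M.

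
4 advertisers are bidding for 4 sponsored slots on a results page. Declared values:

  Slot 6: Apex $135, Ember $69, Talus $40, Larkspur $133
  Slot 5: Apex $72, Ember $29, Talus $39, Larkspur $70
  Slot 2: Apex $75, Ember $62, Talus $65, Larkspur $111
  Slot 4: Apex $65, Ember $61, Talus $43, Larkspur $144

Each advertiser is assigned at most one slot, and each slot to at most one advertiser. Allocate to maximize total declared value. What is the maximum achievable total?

This is a one-to-one assignment (maximum-weight bipartite matching).
Optimal: Apex→Slot 6 ($135), Ember→Slot 2 ($62), Talus→Slot 5 ($39), Larkspur→Slot 4 ($144) — total 135+62+39+144 = $380.
Column-greedy (each slot in turn goes to its best remaining advertiser) gives $331, worse by 49.
Next-best assignment: Apex→Slot 6, Ember→Slot 5, Talus→Slot 2, Larkspur→Slot 4 = $373.

Max total: $380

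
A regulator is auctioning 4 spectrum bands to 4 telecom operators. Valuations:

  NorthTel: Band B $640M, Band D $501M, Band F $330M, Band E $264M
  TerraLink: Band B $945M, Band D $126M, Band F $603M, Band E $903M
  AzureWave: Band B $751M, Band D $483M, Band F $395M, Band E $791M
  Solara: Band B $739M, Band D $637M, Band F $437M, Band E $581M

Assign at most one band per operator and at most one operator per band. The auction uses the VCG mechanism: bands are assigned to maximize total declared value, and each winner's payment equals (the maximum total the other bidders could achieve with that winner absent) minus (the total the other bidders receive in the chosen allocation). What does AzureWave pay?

Efficient allocation: NorthTel→Band F ($330M), TerraLink→Band B ($945M), AzureWave→Band E ($791M), Solara→Band D ($637M); total welfare W = $2703M.
AzureWave receives Band E at value $791M, so the others get W − 791 = $1912M.
Without AzureWave: best allocation of the remaining 3 bidders over all 4 bands is NorthTel→Band B ($640M), TerraLink→Band E ($903M), Solara→Band D ($637M), total $2180M.
VCG payment = (others' best without AzureWave) − (others' welfare with AzureWave) = 2180 − 1912 = $268M.

AzureWave pays $268M.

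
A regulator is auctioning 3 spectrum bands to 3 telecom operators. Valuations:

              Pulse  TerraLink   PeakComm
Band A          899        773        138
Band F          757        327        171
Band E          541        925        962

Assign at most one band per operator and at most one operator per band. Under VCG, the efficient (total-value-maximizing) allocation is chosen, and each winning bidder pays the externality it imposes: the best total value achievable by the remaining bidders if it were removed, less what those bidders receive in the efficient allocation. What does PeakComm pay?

PeakComm pays $294M.

Efficient allocation: Pulse→Band F ($757M), TerraLink→Band A ($773M), PeakComm→Band E ($962M); total welfare W = $2492M.
PeakComm receives Band E at value $962M, so the others get W − 962 = $1530M.
Without PeakComm: best allocation of the remaining 2 bidders over all 3 bands is Pulse→Band A ($899M), TerraLink→Band E ($925M), total $1824M.
VCG payment = (others' best without PeakComm) − (others' welfare with PeakComm) = 1824 − 1530 = $294M.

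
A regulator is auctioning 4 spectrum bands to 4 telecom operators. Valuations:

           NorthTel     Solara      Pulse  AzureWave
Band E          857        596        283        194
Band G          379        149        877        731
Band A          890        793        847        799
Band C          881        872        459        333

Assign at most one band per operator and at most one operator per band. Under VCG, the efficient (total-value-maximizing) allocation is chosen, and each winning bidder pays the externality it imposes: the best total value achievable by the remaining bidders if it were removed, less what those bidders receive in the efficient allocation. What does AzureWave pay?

AzureWave pays $33M.

Efficient allocation: NorthTel→Band E ($857M), Solara→Band C ($872M), Pulse→Band G ($877M), AzureWave→Band A ($799M); total welfare W = $3405M.
AzureWave receives Band A at value $799M, so the others get W − 799 = $2606M.
Without AzureWave: best allocation of the remaining 3 bidders over all 4 bands is NorthTel→Band A ($890M), Solara→Band C ($872M), Pulse→Band G ($877M), total $2639M.
VCG payment = (others' best without AzureWave) − (others' welfare with AzureWave) = 2639 − 2606 = $33M.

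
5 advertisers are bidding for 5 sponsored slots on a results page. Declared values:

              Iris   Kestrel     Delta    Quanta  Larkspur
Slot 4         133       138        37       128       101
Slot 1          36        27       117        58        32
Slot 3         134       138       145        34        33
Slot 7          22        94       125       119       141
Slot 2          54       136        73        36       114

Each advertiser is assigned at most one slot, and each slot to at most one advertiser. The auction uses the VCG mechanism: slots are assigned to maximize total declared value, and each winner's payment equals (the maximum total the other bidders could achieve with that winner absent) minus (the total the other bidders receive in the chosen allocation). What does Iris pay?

Iris pays $28.

Efficient allocation: Iris→Slot 3 ($134), Kestrel→Slot 2 ($136), Delta→Slot 1 ($117), Quanta→Slot 4 ($128), Larkspur→Slot 7 ($141); total welfare W = $656.
Iris receives Slot 3 at value $134, so the others get W − 134 = $522.
Without Iris: best allocation of the remaining 4 bidders over all 5 slots is Kestrel→Slot 2 ($136), Delta→Slot 3 ($145), Quanta→Slot 4 ($128), Larkspur→Slot 7 ($141), total $550.
VCG payment = (others' best without Iris) − (others' welfare with Iris) = 550 − 522 = $28.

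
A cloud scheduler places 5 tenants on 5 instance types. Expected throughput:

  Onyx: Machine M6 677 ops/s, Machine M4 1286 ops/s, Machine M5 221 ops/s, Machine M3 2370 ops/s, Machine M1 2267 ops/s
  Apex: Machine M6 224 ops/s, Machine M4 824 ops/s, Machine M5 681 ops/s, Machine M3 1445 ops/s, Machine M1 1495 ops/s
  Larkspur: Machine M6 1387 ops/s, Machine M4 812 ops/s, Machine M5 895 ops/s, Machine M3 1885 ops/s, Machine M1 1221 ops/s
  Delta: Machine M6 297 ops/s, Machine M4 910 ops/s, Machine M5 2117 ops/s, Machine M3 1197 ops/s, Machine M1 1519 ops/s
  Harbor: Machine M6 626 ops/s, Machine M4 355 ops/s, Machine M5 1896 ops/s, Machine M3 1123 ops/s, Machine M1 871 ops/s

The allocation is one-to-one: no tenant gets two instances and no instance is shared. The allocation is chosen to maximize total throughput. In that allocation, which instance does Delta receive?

Delta receives Machine M4.

This is a one-to-one assignment (maximum-weight bipartite matching).
Optimal: Onyx→Machine M3 (2370 ops/s), Apex→Machine M1 (1495 ops/s), Larkspur→Machine M6 (1387 ops/s), Delta→Machine M4 (910 ops/s), Harbor→Machine M5 (1896 ops/s) — total 2370+1495+1387+910+1896 = 8058 ops/s.
Max-entry greedy (repeatedly take the single best remaining cell) gives 7724 ops/s, worse by 334.
Delta's own top instance is Machine M5 (2117 ops/s), but forcing Delta→Machine M5 and reassigning the rest optimally gives only 7724 ops/s — worse by 334.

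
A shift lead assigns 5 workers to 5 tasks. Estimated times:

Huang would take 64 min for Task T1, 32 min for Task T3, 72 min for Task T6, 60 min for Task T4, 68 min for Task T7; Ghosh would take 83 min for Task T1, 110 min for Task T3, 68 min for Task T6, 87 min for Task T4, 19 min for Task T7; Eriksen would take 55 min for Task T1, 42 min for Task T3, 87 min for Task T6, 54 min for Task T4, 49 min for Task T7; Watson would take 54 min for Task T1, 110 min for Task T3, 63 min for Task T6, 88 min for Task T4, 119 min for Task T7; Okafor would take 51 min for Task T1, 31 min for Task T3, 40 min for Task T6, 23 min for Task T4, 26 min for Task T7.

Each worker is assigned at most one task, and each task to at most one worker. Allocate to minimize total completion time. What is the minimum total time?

Minimum total: 192 min

Treat this as an assignment problem: match each worker to one task.
Optimal: Huang→Task T3 (32 min), Ghosh→Task T7 (19 min), Eriksen→Task T1 (55 min), Watson→Task T6 (63 min), Okafor→Task T4 (23 min) — total 32+19+55+63+23 = 192 min.
Min-entry greedy (repeatedly take the single cheapest remaining cell) gives 215 min, worse by 23.
Swapping Huang↔Okafor (Huang→Task T4 60 min, Okafor→Task T3 31 min) adds 36.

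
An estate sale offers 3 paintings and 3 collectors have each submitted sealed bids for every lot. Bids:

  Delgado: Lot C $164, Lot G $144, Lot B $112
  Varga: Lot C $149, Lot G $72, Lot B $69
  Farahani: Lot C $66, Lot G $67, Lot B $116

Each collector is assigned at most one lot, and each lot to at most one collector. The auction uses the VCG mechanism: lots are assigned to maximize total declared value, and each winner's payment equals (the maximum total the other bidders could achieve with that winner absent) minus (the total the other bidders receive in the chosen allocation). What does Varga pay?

Varga pays $20.

Efficient allocation: Delgado→Lot G ($144), Varga→Lot C ($149), Farahani→Lot B ($116); total welfare W = $409.
Varga receives Lot C at value $149, so the others get W − 149 = $260.
Without Varga: best allocation of the remaining 2 bidders over all 3 lots is Delgado→Lot C ($164), Farahani→Lot B ($116), total $280.
VCG payment = (others' best without Varga) − (others' welfare with Varga) = 280 − 260 = $20.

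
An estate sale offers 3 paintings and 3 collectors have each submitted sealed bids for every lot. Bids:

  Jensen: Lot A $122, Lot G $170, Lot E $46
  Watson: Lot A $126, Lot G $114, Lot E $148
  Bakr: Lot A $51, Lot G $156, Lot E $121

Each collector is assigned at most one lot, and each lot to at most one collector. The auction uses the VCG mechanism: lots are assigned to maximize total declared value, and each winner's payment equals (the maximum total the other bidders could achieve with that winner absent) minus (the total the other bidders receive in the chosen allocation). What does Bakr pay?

Efficient allocation: Jensen→Lot A ($122), Watson→Lot E ($148), Bakr→Lot G ($156); total welfare W = $426.
Bakr receives Lot G at value $156, so the others get W − 156 = $270.
Without Bakr: best allocation of the remaining 2 bidders over all 3 lots is Jensen→Lot G ($170), Watson→Lot E ($148), total $318.
VCG payment = (others' best without Bakr) − (others' welfare with Bakr) = 318 − 270 = $48.

Bakr pays $48.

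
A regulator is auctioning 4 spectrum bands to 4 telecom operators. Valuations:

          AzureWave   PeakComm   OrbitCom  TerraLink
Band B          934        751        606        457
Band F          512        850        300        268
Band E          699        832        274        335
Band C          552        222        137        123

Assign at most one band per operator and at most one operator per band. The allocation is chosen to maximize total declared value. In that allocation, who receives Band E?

TerraLink receives Band E.

Optimal: AzureWave→Band C ($552M), PeakComm→Band F ($850M), OrbitCom→Band B ($606M), TerraLink→Band E ($335M) — total 552+850+606+335 = $2343M.
Column-greedy (each band in turn goes to its best remaining operator) gives $2256M, worse by 87.
Next-best assignment: AzureWave→Band E, PeakComm→Band F, OrbitCom→Band B, TerraLink→Band C = $2278M.
Swapping OrbitCom↔AzureWave (OrbitCom→Band C $137M, AzureWave→Band B $934M) loses 87.
TerraLink's own top band is Band B ($457M), but forcing TerraLink→Band B and reassigning the rest optimally gives only $2143M — worse by 200.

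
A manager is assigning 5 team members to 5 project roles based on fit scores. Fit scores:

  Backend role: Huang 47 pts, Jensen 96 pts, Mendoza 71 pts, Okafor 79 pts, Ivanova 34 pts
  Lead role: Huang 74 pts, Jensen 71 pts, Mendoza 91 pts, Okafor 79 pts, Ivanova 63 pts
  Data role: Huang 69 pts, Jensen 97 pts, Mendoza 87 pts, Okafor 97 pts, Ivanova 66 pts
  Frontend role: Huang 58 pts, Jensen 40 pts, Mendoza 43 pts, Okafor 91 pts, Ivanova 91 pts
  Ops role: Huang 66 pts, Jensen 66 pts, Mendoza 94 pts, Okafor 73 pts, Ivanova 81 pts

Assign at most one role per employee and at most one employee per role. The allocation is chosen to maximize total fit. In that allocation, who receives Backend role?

Jensen receives Backend role.

Optimal: Huang→Lead role (74 pts), Jensen→Backend role (96 pts), Mendoza→Ops role (94 pts), Okafor→Data role (97 pts), Ivanova→Frontend role (91 pts) — total 74+96+94+97+91 = 452 pts.
Column-greedy (each role in turn goes to its best remaining employee) gives 441 pts, worse by 11.
Next-best assignment: Huang→Ops role, Jensen→Backend role, Mendoza→Lead role, Okafor→Data role, Ivanova→Frontend role = 441 pts.
No other one-to-one assignment exceeds 452 pts.
Jensen's own top role is Data role (97 pts), but forcing Jensen→Data role and reassigning the rest optimally gives only 435 pts — worse by 17.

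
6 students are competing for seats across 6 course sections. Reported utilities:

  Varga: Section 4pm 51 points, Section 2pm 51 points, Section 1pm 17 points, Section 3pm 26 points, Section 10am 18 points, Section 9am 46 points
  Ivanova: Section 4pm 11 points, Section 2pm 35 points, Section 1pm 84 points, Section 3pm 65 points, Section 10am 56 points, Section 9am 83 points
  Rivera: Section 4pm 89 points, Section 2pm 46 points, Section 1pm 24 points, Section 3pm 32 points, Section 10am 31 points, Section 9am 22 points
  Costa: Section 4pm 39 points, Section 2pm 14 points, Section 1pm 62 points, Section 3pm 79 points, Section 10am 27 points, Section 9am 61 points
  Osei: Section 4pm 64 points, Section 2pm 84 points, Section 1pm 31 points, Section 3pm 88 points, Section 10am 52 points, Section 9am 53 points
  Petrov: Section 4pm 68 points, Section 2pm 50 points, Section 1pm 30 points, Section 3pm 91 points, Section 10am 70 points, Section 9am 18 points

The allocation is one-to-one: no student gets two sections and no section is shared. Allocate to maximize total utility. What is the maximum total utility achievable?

Optimal: Varga→Section 9am (46 points), Ivanova→Section 1pm (84 points), Rivera→Section 4pm (89 points), Costa→Section 3pm (79 points), Osei→Section 2pm (84 points), Petrov→Section 10am (70 points) — total 46+84+89+79+84+70 = 452 points.
Column-greedy (each section in turn goes to its best remaining student) gives 421 points, worse by 31.

Maximum total: 452 points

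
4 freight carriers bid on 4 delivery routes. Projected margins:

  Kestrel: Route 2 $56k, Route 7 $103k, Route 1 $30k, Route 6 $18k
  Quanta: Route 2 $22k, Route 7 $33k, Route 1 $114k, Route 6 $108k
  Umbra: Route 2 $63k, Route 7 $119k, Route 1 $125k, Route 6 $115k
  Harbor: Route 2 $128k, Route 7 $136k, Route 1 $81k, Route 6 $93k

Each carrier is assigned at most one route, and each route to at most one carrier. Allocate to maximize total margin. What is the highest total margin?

Maximum total: $464k

Optimal: Kestrel→Route 7 ($103k), Quanta→Route 6 ($108k), Umbra→Route 1 ($125k), Harbor→Route 2 ($128k) — total 103+108+125+128 = $464k.
Column-greedy (each route in turn goes to its best remaining carrier) gives $379k, worse by 85.
Swapping Kestrel↔Harbor (Kestrel→Route 2 $56k, Harbor→Route 7 $136k) loses 39.
Every other assignment is strictly worse.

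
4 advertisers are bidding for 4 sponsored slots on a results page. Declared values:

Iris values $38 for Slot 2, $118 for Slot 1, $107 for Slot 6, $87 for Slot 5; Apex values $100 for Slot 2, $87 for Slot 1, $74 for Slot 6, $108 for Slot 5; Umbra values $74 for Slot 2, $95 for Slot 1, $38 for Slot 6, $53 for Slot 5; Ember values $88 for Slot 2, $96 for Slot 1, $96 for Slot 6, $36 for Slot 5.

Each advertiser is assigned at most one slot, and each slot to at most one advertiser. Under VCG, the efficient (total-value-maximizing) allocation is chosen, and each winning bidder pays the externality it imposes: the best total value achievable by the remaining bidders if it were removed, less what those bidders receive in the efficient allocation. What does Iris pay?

Efficient allocation: Iris→Slot 6 ($107), Apex→Slot 5 ($108), Umbra→Slot 1 ($95), Ember→Slot 2 ($88); total welfare W = $398.
Iris receives Slot 6 at value $107, so the others get W − 107 = $291.
Without Iris: best allocation of the remaining 3 bidders over all 4 slots is Apex→Slot 5 ($108), Umbra→Slot 1 ($95), Ember→Slot 6 ($96), total $299.
VCG payment = (others' best without Iris) − (others' welfare with Iris) = 299 − 291 = $8.

Iris pays $8.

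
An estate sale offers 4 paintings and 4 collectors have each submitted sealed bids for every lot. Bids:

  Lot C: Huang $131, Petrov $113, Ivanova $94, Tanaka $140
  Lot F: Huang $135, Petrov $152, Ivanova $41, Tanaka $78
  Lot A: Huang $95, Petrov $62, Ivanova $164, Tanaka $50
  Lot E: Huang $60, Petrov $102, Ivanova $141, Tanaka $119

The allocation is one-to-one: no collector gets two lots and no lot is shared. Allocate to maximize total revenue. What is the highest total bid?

Max total: $566

Optimal: Huang→Lot C ($131), Petrov→Lot F ($152), Ivanova→Lot A ($164), Tanaka→Lot E ($119) — total 131+152+164+119 = $566.
Row-greedy (each collector in turn takes its best remaining lot) gives $531, worse by 35.
Next-best assignment: Huang→Lot F, Petrov→Lot E, Ivanova→Lot A, Tanaka→Lot C = $541.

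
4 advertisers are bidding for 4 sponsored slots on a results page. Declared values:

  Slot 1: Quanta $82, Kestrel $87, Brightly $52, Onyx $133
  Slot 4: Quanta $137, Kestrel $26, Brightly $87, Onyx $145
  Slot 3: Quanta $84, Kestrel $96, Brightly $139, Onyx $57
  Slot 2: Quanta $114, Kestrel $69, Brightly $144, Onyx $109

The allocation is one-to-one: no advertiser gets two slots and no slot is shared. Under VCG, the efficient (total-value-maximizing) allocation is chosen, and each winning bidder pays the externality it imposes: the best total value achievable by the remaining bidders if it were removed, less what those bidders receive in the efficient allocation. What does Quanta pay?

Efficient allocation: Quanta→Slot 4 ($137), Kestrel→Slot 3 ($96), Brightly→Slot 2 ($144), Onyx→Slot 1 ($133); total welfare W = $510.
Quanta receives Slot 4 at value $137, so the others get W − 137 = $373.
Without Quanta: best allocation of the remaining 3 bidders over all 4 slots is Kestrel→Slot 3 ($96), Brightly→Slot 2 ($144), Onyx→Slot 4 ($145), total $385.
VCG payment = (others' best without Quanta) − (others' welfare with Quanta) = 385 − 373 = $12.

Quanta pays $12.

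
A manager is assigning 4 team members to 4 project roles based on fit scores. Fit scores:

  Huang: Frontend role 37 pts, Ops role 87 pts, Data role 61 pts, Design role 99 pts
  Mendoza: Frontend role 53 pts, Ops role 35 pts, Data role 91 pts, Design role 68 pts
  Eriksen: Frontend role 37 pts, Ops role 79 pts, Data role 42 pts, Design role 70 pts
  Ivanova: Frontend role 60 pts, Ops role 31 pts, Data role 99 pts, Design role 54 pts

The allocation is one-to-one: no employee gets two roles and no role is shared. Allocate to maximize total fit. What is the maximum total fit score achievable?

Optimal: Huang→Design role (99 pts), Mendoza→Frontend role (53 pts), Eriksen→Ops role (79 pts), Ivanova→Data role (99 pts) — total 99+53+79+99 = 330 pts.
Row-greedy (each employee in turn takes its best remaining role) gives 329 pts, worse by 1.
Swapping Huang↔Ivanova (Huang→Data role 61 pts, Ivanova→Design role 54 pts) loses 83.

Max total: 330 pts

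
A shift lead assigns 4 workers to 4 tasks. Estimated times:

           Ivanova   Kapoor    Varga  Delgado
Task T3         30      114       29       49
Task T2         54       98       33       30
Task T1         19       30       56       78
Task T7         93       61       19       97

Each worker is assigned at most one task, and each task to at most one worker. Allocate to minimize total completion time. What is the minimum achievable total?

Optimal: Ivanova→Task T3 (30 min), Kapoor→Task T1 (30 min), Varga→Task T7 (19 min), Delgado→Task T2 (30 min) — total 30+30+19+30 = 109 min.
Min-entry greedy (repeatedly take the single cheapest remaining cell) gives 182 min, worse by 73.
Every other assignment is strictly worse.

Minimum total: 109 min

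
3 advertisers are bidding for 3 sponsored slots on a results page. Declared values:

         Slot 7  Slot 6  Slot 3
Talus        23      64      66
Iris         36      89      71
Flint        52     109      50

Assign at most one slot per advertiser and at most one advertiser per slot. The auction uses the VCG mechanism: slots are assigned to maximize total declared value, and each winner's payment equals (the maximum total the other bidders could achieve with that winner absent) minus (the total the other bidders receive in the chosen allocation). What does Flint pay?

Flint pays $53.

Efficient allocation: Talus→Slot 3 ($66), Iris→Slot 7 ($36), Flint→Slot 6 ($109); total welfare W = $211.
Flint receives Slot 6 at value $109, so the others get W − 109 = $102.
Without Flint: best allocation of the remaining 2 bidders over all 3 slots is Talus→Slot 3 ($66), Iris→Slot 6 ($89), total $155.
VCG payment = (others' best without Flint) − (others' welfare with Flint) = 155 − 102 = $53.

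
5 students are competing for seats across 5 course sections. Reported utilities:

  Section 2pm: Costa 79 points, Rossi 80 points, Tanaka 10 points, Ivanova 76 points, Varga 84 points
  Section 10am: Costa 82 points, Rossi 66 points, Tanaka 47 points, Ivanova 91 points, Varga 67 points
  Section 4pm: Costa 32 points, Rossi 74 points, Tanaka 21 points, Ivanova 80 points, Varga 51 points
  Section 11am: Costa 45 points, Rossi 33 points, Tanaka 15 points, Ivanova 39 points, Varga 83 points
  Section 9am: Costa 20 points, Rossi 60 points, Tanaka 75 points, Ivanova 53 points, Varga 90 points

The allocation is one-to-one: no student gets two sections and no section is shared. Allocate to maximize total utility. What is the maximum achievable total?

Max total: 402 points

Optimal: Costa→Section 2pm (79 points), Rossi→Section 4pm (74 points), Tanaka→Section 9am (75 points), Ivanova→Section 10am (91 points), Varga→Section 11am (83 points) — total 79+74+75+91+83 = 402 points.
Every other assignment is strictly worse.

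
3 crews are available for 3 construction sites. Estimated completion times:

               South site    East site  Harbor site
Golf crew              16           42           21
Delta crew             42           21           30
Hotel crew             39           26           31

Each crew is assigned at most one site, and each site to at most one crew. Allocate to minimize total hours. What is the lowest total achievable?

Minimum total: 68 hours

Optimal: Golf crew→South site (16 hours), Delta crew→East site (21 hours), Hotel crew→Harbor site (31 hours) — total 16+21+31 = 68 hours.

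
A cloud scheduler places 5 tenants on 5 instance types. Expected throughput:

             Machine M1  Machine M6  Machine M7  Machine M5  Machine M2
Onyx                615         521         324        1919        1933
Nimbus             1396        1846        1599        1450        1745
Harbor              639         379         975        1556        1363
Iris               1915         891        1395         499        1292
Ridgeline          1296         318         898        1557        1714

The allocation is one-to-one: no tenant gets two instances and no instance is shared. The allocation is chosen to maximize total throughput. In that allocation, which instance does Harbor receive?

Treat this as an assignment problem: match each tenant to one instance.
Optimal: Onyx→Machine M5 (1919 ops/s), Nimbus→Machine M6 (1846 ops/s), Harbor→Machine M7 (975 ops/s), Iris→Machine M1 (1915 ops/s), Ridgeline→Machine M2 (1714 ops/s) — total 1919+1846+975+1915+1714 = 8369 ops/s.
Harbor's own top instance is Machine M5 (1556 ops/s), but forcing Harbor→Machine M5 and reassigning the rest optimally gives only 8148 ops/s — worse by 221.

Harbor receives Machine M7.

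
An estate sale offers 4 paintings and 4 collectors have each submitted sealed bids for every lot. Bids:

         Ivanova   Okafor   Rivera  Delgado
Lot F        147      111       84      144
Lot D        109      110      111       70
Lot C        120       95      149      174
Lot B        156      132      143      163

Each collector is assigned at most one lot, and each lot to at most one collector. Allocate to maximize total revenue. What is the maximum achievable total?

This is a one-to-one assignment (maximum-weight bipartite matching).
Optimal: Ivanova→Lot F ($147), Okafor→Lot D ($110), Rivera→Lot B ($143), Delgado→Lot C ($174) — total 147+110+143+174 = $574.
Swapping Rivera↔Delgado (Rivera→Lot C $149, Delgado→Lot B $163) loses 5.
Every other assignment is strictly worse.

Max total: $574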